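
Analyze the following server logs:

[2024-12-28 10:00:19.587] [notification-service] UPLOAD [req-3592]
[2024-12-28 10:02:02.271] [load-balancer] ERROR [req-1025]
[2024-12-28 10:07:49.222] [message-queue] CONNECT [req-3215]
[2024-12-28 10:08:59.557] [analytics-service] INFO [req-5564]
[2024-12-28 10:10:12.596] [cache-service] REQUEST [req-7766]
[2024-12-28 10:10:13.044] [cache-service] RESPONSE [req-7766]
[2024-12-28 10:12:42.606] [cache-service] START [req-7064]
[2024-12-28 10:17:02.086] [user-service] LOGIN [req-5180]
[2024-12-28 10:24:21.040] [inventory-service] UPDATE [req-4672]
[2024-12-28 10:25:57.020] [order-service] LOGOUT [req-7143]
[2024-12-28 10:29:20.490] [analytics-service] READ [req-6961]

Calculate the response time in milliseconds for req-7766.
448

To calculate latency:

1. Find REQUEST with id req-7766: 2024-12-28 10:10:12.596
2. Find RESPONSE with id req-7766: 2024-12-28 10:10:13.044
3. Latency: 2024-12-28 10:10:13.044 - 2024-12-28 10:10:12.596 = 448ms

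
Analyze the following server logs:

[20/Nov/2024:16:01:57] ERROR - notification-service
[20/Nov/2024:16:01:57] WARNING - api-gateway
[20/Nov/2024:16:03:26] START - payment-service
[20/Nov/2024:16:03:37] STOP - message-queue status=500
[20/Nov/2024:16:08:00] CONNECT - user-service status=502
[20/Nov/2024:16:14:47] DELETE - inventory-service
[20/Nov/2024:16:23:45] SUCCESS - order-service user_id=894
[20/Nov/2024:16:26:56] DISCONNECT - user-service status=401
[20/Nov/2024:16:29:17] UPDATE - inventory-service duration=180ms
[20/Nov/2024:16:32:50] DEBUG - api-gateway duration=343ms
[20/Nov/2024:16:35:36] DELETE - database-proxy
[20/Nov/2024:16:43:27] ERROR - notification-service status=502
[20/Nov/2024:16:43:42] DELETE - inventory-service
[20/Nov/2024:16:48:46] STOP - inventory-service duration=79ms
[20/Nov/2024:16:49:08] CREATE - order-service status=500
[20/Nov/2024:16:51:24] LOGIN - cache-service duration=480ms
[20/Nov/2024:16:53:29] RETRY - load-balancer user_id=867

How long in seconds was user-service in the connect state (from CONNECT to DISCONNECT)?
1136

To calculate state duration:

1. Find CONNECT event for user-service: 20/Nov/2024:16:08:00
2. Find DISCONNECT event for user-service: 20/Nov/2024:16:26:56
3. Calculate duration: 20/Nov/2024:16:26:56 - 20/Nov/2024:16:08:00 = 1136 seconds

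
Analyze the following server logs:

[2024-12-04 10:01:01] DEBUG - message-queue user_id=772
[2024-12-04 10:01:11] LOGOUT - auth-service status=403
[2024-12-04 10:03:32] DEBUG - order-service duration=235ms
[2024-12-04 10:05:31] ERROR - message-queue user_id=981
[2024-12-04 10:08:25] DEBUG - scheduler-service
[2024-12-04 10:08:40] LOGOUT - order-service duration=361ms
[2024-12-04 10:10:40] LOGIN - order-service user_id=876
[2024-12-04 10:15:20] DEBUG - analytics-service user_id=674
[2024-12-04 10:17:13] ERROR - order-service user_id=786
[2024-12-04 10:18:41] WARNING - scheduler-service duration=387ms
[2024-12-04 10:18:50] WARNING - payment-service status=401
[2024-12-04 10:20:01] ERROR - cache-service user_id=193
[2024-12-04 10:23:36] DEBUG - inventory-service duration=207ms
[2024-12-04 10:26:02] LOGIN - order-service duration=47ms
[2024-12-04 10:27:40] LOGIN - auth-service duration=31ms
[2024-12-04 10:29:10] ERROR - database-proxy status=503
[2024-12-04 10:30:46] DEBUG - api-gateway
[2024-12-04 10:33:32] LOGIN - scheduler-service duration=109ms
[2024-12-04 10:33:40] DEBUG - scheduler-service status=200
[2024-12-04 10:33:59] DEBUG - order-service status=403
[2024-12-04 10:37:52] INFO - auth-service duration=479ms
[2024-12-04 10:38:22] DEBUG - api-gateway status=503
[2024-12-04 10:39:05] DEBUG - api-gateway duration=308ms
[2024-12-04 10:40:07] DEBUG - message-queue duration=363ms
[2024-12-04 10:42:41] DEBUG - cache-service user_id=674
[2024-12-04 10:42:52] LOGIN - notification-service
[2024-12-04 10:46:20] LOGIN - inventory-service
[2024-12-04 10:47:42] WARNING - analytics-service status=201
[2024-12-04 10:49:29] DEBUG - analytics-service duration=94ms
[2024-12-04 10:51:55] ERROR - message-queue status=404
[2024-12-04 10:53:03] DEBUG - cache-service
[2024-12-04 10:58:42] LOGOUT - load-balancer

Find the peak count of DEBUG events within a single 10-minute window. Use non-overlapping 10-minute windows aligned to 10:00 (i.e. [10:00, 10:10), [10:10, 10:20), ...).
5

To find the burst window:

1. Divide the log period into non-overlapping 10-minute windows starting at 10:00
2. Count DEBUG events in each window
3. Find the window with maximum count
4. Maximum events in a window: 5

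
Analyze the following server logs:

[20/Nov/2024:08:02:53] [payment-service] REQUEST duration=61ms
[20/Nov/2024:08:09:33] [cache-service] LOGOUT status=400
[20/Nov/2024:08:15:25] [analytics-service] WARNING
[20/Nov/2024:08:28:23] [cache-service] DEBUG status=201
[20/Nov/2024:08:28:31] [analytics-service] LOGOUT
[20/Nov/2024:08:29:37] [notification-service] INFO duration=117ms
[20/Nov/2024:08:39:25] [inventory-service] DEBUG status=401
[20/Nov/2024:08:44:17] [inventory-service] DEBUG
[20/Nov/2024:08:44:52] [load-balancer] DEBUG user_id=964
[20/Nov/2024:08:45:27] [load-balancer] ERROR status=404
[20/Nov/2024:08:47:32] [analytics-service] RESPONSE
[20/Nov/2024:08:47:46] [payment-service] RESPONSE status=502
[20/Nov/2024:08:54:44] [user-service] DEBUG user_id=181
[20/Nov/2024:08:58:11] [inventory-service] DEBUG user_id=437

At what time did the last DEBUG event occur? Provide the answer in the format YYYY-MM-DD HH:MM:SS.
2024-11-20 08:58:11

To find the last event:

1. Filter for all DEBUG events
2. Sort by timestamp
3. Select the last one
4. Timestamp: 2024-11-20 08:58:11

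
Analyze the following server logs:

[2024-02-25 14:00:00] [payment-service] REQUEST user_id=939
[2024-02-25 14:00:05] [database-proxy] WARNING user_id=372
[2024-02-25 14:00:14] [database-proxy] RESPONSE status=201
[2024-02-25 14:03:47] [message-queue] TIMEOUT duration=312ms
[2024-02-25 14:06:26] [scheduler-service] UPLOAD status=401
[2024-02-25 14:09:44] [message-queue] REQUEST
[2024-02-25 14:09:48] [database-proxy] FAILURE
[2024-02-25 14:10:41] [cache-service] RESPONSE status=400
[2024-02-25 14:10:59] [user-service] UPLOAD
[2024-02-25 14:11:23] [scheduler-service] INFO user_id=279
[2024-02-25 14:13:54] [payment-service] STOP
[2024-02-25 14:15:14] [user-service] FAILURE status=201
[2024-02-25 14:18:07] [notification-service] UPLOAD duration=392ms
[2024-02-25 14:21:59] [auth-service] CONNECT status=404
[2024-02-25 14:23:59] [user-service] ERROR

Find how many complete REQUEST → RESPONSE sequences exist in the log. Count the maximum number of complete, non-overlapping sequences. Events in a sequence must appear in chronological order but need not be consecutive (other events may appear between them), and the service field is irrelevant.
2

To count sequences:

1. Look for pattern: REQUEST → RESPONSE
2. Greedily scan the log in chronological order, matching each sequence element in turn (ignoring service)
3. Each time the full pattern completes, increment the count and restart matching from the next event
4. Complete non-overlapping sequences found: 2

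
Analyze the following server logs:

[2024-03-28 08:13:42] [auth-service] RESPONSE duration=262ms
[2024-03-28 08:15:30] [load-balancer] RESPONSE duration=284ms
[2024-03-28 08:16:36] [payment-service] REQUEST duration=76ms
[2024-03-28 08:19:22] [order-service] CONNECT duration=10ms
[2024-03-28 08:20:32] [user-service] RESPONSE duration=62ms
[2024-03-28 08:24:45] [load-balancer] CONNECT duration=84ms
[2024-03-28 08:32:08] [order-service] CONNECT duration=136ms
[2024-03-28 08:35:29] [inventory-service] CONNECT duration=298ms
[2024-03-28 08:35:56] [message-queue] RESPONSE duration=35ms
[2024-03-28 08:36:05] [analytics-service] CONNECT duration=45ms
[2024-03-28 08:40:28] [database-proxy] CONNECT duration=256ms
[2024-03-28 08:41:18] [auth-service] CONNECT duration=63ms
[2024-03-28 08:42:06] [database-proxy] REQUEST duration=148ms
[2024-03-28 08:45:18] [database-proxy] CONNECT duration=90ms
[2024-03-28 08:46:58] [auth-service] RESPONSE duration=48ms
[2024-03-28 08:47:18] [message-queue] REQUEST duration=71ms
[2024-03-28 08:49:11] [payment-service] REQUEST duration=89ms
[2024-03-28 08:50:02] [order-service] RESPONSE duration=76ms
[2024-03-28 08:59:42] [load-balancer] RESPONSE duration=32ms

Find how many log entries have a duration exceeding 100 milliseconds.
6

To count timeouts:

1. Threshold: 100ms
2. Extract duration from each log entry
3. Count entries where duration > 100
4. Timeout count: 6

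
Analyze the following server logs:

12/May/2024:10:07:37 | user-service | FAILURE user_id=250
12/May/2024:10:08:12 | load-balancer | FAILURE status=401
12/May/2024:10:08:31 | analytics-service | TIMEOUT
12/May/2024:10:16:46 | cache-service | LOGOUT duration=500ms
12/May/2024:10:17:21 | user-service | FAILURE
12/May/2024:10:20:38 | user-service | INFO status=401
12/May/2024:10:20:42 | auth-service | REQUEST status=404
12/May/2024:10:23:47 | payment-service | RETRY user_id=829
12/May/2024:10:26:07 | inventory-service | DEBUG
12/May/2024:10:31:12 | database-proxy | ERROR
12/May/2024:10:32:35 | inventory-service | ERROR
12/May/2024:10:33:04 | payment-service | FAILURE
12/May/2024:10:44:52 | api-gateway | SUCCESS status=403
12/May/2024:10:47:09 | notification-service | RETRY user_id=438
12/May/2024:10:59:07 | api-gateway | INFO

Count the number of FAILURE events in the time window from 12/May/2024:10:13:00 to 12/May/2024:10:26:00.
1

To count events in the time window:

1. Window boundaries: 12/May/2024:10:13:00 to 12/May/2024:10:26:00
2. Filter for FAILURE events within this window
3. Count matching events: 1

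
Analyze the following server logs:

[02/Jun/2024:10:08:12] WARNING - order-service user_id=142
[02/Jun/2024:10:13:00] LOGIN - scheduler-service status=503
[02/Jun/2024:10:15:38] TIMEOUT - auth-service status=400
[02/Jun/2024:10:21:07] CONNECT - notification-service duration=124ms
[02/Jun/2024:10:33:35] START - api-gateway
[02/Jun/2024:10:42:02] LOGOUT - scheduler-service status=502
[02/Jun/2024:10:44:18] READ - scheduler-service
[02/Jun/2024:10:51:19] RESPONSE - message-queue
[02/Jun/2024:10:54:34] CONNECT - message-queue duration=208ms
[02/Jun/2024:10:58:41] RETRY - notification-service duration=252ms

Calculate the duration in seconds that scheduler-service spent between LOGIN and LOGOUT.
1742

To calculate state duration:

1. Find LOGIN event for scheduler-service: 02/Jun/2024:10:13:00
2. Find LOGOUT event for scheduler-service: 02/Jun/2024:10:42:02
3. Calculate duration: 02/Jun/2024:10:42:02 - 02/Jun/2024:10:13:00 = 1742 seconds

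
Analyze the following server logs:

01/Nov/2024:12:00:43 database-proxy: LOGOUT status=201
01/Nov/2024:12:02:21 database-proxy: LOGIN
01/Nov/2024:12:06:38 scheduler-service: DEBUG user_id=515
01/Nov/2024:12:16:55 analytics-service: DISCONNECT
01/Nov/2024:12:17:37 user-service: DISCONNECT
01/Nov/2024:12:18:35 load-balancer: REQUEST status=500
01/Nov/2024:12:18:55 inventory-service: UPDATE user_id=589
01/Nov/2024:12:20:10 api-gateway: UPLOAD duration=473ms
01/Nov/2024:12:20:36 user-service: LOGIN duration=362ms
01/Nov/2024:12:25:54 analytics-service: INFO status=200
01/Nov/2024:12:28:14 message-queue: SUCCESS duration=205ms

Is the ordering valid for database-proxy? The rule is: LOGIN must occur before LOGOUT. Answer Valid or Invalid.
Invalid

To validate ordering:

1. Required order: LOGIN → LOGOUT
2. Rule: LOGIN must occur before LOGOUT
3. Check actual order of events for database-proxy
4. Result: Invalid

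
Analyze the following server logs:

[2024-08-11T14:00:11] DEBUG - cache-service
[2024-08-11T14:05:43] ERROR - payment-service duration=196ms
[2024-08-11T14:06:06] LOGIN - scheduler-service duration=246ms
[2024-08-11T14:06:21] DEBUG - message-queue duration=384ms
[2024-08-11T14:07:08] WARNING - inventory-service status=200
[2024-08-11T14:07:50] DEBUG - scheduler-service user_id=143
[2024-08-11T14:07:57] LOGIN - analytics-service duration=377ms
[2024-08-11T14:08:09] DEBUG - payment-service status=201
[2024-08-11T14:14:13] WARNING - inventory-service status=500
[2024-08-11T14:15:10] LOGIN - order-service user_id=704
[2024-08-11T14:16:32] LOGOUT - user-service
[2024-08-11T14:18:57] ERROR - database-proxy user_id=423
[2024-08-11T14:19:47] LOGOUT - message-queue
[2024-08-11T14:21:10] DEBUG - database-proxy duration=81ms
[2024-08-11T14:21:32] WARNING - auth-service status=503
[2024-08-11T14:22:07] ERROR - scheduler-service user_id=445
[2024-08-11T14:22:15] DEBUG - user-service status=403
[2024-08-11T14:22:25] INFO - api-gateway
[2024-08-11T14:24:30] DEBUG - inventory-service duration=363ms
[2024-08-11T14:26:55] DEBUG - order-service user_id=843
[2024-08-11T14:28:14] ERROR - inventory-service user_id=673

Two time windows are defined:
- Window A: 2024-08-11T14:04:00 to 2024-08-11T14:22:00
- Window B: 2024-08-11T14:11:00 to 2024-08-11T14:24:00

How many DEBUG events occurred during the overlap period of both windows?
1

To find overlap events:

1. Window A: 2024-08-11T14:04:00 to 2024-08-11T14:22:00
2. Window B: 2024-08-11T14:11:00 to 2024-08-11T14:24:00
3. Overlap period: 2024-08-11T14:11:00 to 2024-08-11T14:22:00
4. Count DEBUG events in overlap: 1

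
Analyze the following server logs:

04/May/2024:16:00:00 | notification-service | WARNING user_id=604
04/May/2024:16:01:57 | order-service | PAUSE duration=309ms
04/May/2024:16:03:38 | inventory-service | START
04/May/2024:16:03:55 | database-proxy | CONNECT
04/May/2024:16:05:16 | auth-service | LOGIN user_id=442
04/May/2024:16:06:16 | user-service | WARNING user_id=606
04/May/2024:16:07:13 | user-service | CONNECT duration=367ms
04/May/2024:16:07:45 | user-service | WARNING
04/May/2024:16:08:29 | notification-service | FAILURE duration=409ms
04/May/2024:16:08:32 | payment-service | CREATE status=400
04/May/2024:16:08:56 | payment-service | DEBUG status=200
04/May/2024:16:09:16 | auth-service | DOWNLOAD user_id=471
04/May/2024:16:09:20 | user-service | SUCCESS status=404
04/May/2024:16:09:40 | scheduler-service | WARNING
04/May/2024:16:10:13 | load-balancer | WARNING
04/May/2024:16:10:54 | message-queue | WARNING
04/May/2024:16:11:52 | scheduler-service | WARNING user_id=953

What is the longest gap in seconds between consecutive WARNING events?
376

To find the longest gap:

1. Extract all WARNING events in chronological order
2. Calculate time differences between consecutive events
3. Find the maximum difference
4. Longest gap: 376 seconds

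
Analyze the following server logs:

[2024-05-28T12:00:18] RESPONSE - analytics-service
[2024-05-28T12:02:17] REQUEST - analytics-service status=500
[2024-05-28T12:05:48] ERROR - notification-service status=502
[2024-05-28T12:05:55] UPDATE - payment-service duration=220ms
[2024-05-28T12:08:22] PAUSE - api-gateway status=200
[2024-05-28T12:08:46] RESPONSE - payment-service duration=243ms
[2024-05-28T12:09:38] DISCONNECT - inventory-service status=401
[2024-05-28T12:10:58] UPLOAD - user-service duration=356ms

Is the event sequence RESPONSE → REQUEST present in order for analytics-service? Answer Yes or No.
Yes

To verify sequence order:

1. Find all events in sequence RESPONSE → REQUEST for analytics-service
2. Extract their timestamps
3. Check if timestamps are in ascending order
4. Result: Yes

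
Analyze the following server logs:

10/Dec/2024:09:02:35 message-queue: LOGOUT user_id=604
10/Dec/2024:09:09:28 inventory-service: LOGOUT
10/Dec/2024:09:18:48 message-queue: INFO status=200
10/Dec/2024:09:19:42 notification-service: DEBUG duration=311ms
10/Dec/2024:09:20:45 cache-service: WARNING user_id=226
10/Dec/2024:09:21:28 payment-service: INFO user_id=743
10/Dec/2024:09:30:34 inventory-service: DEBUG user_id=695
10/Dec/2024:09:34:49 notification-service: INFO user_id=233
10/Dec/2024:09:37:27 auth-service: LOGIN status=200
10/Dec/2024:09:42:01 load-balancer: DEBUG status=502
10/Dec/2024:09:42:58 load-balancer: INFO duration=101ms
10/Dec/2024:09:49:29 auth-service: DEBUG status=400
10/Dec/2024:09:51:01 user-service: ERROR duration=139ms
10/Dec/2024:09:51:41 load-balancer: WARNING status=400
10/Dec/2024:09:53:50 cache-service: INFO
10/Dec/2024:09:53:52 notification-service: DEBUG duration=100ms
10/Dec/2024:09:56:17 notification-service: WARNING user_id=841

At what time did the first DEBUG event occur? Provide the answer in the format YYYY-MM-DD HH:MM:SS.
2024-12-10 09:19:42

To find the first event:

1. Filter for all DEBUG events
2. Sort by timestamp
3. Select the first one
4. Timestamp: 2024-12-10 09:19:42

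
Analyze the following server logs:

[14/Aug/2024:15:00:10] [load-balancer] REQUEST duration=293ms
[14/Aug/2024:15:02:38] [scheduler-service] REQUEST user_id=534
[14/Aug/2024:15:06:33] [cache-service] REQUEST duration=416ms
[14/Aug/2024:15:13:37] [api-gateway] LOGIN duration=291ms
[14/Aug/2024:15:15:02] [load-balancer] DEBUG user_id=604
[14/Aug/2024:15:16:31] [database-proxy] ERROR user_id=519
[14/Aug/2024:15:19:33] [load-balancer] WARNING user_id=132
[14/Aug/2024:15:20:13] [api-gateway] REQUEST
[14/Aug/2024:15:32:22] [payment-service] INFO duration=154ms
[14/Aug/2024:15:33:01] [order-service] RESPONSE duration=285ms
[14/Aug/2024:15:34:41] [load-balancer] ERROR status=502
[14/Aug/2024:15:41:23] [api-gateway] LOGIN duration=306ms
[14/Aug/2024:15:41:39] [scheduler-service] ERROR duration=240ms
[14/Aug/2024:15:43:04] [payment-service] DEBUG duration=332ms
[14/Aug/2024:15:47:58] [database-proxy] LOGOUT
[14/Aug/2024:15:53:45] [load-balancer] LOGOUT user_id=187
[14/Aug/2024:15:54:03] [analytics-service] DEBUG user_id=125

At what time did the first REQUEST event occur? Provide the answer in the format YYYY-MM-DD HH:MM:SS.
2024-08-14 15:00:10

To find the first event:

1. Filter for all REQUEST events
2. Sort by timestamp
3. Select the first one
4. Timestamp: 2024-08-14 15:00:10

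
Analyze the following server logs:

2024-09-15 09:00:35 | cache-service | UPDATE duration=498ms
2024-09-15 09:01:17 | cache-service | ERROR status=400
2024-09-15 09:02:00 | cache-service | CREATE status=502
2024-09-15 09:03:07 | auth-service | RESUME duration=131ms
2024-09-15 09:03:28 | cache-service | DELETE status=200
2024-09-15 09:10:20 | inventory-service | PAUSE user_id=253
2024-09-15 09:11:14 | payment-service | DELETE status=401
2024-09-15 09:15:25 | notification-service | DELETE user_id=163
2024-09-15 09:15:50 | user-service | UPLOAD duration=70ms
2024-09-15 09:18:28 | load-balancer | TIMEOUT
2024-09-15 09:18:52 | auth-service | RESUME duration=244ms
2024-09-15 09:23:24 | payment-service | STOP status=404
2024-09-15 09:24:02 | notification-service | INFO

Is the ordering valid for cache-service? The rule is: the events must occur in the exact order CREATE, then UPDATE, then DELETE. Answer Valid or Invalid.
Invalid

To validate ordering:

1. Required order: CREATE → UPDATE → DELETE
2. Rule: the events must occur in the exact order CREATE, then UPDATE, then DELETE
3. Check actual order of events for cache-service
4. Result: Invalid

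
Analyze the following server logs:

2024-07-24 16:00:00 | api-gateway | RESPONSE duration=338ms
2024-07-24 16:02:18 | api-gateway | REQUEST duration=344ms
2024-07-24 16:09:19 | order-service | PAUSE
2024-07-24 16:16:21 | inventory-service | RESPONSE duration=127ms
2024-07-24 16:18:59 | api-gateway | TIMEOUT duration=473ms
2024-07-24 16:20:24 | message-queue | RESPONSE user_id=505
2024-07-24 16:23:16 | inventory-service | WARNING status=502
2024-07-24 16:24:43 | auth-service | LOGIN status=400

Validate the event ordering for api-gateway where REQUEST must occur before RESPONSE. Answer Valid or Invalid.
Invalid

To validate ordering:

1. Required order: REQUEST → RESPONSE
2. Rule: REQUEST must occur before RESPONSE
3. Check actual order of events for api-gateway
4. Result: Invalid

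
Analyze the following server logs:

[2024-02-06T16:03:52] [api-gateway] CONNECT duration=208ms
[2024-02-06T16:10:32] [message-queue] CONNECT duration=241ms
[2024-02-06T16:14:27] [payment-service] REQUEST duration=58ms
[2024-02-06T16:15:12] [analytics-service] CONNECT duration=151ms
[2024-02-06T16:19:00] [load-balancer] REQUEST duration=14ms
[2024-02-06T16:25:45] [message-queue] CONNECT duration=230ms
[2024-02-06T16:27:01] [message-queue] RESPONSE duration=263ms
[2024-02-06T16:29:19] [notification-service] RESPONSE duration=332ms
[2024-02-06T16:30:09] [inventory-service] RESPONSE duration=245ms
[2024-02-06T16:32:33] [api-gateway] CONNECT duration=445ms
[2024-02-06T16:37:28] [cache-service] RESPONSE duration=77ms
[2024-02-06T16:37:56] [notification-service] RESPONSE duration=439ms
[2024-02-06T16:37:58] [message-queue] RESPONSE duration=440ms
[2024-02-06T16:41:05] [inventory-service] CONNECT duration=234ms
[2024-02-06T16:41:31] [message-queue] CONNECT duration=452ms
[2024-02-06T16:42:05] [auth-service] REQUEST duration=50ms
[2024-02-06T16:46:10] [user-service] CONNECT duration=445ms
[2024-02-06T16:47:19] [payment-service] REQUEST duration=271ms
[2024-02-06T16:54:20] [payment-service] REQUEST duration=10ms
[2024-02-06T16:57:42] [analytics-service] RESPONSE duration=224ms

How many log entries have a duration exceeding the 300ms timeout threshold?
6

To count timeouts:

1. Threshold: 300ms
2. Extract duration from each log entry
3. Count entries where duration > 300
4. Timeout count: 6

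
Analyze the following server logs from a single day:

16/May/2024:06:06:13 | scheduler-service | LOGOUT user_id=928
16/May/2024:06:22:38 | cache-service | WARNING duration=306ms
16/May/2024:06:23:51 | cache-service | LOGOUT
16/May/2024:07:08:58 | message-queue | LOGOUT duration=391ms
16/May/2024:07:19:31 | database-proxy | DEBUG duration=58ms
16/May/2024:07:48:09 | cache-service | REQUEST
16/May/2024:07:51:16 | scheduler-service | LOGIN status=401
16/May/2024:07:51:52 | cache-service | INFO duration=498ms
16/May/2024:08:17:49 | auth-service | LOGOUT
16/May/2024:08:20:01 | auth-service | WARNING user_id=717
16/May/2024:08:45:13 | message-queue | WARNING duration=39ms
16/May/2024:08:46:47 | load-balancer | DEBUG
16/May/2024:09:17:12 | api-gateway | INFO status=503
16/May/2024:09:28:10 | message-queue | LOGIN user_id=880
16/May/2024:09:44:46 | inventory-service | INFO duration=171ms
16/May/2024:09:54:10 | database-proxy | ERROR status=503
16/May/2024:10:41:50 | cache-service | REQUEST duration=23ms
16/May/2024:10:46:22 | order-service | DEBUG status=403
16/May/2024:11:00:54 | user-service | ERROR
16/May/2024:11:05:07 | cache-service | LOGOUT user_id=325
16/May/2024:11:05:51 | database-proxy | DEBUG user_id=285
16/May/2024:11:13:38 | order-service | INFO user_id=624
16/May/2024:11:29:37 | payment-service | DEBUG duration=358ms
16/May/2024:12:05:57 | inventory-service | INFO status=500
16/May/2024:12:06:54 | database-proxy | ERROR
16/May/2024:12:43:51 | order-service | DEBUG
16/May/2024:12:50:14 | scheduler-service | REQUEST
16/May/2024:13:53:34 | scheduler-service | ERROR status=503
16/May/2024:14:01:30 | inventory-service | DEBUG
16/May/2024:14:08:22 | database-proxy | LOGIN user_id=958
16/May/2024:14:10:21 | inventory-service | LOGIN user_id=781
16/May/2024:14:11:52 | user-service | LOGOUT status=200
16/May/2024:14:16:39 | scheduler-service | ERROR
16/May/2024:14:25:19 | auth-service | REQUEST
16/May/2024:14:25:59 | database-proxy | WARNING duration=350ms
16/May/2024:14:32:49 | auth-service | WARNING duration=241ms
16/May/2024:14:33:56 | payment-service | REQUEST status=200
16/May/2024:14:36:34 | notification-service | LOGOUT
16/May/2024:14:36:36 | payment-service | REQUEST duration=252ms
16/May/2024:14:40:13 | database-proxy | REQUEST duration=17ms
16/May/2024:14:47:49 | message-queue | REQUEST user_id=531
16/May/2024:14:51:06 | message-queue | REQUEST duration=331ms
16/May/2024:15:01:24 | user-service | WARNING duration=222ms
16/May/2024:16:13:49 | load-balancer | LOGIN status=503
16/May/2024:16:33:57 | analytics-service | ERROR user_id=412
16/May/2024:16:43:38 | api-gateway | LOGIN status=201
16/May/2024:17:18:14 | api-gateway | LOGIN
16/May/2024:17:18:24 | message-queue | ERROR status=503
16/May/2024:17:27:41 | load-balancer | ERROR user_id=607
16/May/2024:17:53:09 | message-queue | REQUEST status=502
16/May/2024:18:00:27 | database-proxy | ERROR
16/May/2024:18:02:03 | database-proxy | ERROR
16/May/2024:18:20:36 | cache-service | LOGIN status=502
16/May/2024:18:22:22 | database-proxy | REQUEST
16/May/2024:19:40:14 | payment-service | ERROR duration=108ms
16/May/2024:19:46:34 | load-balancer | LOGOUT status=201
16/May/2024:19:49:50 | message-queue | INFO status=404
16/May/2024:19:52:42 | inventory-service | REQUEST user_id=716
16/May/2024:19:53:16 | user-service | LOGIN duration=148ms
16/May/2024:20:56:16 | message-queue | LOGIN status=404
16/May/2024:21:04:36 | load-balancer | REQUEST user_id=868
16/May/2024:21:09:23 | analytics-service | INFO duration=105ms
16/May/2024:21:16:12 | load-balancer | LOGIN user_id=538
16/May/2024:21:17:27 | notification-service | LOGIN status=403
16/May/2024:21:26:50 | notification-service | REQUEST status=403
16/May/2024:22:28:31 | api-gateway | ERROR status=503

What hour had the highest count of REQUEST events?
14

To find the peak hour:

1. Group all REQUEST events by hour
2. Count events in each hour
3. Find hour with maximum count
4. Peak hour: 14 (with 6 events)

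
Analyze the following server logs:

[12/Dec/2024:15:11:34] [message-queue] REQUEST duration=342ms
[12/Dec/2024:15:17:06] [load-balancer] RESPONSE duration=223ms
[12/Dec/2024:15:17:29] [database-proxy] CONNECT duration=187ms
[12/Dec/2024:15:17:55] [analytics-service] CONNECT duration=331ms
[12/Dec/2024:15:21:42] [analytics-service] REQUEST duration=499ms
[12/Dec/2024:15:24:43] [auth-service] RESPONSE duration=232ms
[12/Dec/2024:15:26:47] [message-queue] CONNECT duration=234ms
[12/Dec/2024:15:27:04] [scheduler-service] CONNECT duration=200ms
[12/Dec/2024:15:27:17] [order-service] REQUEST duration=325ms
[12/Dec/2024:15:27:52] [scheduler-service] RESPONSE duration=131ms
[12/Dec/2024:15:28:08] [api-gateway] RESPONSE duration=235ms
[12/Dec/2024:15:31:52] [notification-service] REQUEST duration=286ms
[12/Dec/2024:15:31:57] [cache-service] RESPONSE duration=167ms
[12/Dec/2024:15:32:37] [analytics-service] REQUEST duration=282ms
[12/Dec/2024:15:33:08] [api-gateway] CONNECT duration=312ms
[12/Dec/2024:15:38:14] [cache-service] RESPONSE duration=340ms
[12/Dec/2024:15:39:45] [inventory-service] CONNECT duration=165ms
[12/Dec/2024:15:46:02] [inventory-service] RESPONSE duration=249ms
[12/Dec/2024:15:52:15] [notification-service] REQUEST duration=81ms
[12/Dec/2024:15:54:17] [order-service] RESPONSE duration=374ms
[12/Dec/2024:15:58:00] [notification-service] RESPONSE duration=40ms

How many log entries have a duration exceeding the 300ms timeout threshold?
7

To count timeouts:

1. Threshold: 300ms
2. Extract duration from each log entry
3. Count entries where duration > 300
4. Timeout count: 7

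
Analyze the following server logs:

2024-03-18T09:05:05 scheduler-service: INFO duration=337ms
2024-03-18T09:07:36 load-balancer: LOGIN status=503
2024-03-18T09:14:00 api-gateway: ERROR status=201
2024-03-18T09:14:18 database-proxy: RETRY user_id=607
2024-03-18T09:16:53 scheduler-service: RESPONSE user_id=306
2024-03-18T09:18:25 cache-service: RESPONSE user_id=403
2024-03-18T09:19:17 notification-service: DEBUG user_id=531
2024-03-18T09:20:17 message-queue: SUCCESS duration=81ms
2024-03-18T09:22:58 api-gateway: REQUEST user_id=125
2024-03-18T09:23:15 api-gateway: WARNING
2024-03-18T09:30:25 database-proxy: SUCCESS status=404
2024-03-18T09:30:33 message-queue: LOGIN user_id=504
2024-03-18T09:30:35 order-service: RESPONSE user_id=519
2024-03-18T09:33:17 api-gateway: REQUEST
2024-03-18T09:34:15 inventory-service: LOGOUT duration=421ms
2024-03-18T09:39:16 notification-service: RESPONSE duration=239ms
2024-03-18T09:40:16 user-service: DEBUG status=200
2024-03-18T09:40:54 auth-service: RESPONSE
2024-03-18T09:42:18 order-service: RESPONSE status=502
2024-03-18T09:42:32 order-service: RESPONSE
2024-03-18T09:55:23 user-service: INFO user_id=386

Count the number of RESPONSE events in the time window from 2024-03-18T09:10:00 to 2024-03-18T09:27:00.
2

To count events in the time window:

1. Window boundaries: 2024-03-18T09:10:00 to 2024-03-18T09:27:00
2. Filter for RESPONSE events within this window
3. Count matching events: 2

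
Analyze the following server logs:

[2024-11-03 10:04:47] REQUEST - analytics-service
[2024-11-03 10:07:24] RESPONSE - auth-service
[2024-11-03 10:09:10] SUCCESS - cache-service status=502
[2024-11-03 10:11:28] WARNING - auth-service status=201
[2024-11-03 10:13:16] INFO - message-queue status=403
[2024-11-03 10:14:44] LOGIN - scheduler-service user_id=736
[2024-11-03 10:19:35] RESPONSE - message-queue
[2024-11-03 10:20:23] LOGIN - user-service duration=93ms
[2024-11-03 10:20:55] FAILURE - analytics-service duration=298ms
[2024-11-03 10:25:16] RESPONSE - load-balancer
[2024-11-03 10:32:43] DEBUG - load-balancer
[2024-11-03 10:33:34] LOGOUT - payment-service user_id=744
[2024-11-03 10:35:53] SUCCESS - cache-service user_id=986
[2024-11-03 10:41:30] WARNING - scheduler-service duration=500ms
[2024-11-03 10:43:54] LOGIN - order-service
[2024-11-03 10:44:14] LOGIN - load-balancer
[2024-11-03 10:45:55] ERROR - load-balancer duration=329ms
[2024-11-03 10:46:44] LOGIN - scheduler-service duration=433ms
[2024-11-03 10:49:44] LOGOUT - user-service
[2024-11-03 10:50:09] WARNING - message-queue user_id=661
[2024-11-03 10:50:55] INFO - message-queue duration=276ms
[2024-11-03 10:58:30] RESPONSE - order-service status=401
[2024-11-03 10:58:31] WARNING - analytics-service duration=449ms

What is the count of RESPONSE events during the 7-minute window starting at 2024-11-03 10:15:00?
1

To count events in the time window:

1. Window boundaries: 2024-11-03 10:15:00 to 2024-11-03 10:22:00
2. Filter for RESPONSE events within this window
3. Count matching events: 1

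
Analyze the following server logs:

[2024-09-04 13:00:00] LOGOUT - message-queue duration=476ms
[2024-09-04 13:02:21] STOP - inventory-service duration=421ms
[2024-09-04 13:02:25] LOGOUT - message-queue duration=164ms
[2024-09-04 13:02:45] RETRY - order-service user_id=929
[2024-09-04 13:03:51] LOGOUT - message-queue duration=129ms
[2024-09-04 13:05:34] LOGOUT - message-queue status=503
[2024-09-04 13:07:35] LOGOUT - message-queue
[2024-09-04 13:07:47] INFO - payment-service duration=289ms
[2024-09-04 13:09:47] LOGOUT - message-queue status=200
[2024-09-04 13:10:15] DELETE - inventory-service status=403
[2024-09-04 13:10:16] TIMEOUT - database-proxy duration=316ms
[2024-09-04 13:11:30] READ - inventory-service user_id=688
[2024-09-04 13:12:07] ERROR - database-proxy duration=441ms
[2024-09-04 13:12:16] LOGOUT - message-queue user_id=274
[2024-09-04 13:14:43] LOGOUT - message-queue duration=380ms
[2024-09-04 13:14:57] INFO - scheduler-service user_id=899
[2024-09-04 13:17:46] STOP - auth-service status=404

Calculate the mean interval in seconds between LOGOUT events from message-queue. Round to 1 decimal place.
126.1

To calculate average interval:

1. Find all LOGOUT events for message-queue in order
2. Calculate time gaps between consecutive events
3. Compute mean of gaps: 883 / 7 = 126.1 seconds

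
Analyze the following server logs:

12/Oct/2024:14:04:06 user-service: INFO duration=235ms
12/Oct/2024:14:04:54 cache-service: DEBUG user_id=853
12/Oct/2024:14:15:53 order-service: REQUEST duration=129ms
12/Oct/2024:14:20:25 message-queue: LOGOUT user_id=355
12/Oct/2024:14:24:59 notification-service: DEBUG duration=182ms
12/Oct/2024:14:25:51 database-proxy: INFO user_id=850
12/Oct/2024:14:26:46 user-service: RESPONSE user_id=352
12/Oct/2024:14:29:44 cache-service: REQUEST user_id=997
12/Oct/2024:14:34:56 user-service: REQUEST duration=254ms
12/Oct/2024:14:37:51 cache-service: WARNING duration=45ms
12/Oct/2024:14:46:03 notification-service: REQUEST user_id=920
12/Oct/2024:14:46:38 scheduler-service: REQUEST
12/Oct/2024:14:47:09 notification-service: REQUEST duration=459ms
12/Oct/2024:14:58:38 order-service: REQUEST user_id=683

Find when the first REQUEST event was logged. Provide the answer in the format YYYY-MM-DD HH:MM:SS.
2024-10-12 14:15:53

To find the first event:

1. Filter for all REQUEST events
2. Sort by timestamp
3. Select the first one
4. Timestamp: 2024-10-12 14:15:53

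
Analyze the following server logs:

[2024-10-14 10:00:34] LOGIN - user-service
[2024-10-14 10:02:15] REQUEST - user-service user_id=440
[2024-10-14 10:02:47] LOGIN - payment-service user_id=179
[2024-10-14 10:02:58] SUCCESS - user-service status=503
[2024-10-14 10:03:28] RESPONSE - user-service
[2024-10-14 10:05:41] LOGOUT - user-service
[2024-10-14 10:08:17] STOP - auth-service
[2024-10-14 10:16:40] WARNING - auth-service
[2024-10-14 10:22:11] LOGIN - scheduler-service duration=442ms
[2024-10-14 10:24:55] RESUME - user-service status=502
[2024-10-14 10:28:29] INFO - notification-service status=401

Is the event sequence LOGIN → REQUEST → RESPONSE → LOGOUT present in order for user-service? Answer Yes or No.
Yes

To verify sequence order:

1. Find all events in sequence LOGIN → REQUEST → RESPONSE → LOGOUT for user-service
2. Extract their timestamps
3. Check if timestamps are in ascending order
4. Result: Yes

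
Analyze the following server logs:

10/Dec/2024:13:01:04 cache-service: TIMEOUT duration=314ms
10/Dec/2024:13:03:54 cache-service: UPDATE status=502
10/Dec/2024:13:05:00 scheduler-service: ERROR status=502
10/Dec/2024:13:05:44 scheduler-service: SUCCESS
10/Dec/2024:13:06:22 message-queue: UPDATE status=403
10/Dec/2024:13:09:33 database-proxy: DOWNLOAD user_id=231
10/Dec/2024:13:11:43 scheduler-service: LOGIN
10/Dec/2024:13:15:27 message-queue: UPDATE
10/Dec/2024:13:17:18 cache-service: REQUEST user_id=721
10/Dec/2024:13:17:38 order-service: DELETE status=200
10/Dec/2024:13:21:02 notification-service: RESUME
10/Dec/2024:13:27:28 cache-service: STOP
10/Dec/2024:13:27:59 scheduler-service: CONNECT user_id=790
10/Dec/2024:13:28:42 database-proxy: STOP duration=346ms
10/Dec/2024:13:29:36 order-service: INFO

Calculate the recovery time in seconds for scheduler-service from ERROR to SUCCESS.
44

To calculate recovery time:

1. Find ERROR event for scheduler-service: 10/Dec/2024:13:05:00
2. Find next SUCCESS event for scheduler-service: 10/Dec/2024:13:05:44
3. Recovery time: 10/Dec/2024:13:05:44 - 10/Dec/2024:13:05:00 = 44 seconds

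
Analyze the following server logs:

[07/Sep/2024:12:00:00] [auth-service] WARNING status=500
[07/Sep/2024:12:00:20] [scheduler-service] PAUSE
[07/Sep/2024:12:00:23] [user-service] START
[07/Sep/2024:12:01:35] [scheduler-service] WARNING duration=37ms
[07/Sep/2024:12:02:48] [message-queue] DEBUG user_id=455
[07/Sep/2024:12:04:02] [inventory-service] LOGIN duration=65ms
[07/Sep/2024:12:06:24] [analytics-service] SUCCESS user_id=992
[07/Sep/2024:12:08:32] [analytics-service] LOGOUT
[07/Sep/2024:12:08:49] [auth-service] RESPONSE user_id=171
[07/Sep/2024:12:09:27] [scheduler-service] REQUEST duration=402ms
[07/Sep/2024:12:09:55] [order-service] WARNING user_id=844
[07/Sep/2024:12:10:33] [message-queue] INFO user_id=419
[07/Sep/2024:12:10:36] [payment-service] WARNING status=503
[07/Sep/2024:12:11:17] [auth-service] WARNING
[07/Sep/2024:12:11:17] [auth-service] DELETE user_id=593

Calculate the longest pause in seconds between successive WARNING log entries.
500

To find the longest gap:

1. Extract all WARNING events in chronological order
2. Calculate time differences between consecutive events
3. Find the maximum difference
4. Longest gap: 500 seconds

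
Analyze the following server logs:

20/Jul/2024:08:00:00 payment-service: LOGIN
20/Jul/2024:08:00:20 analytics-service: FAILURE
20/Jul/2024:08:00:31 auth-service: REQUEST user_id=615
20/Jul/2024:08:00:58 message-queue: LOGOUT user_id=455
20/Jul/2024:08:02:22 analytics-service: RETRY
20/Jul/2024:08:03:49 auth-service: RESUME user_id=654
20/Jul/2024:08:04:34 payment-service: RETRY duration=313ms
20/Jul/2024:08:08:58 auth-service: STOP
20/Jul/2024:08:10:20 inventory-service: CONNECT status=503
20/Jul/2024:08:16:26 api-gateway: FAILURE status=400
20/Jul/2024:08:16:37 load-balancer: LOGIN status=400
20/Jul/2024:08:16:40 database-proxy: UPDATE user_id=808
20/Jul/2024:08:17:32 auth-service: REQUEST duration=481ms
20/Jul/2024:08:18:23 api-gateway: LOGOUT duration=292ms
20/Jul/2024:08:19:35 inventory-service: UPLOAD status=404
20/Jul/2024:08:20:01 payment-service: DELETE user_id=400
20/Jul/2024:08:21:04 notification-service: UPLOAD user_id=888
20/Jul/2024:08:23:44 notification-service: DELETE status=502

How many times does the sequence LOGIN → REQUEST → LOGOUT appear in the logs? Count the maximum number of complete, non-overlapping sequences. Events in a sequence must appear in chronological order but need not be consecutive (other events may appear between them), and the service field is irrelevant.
2

To count sequences:

1. Look for pattern: LOGIN → REQUEST → LOGOUT
2. Greedily scan the log in chronological order, matching each sequence element in turn (ignoring service)
3. Each time the full pattern completes, increment the count and restart matching from the next event
4. Complete non-overlapping sequences found: 2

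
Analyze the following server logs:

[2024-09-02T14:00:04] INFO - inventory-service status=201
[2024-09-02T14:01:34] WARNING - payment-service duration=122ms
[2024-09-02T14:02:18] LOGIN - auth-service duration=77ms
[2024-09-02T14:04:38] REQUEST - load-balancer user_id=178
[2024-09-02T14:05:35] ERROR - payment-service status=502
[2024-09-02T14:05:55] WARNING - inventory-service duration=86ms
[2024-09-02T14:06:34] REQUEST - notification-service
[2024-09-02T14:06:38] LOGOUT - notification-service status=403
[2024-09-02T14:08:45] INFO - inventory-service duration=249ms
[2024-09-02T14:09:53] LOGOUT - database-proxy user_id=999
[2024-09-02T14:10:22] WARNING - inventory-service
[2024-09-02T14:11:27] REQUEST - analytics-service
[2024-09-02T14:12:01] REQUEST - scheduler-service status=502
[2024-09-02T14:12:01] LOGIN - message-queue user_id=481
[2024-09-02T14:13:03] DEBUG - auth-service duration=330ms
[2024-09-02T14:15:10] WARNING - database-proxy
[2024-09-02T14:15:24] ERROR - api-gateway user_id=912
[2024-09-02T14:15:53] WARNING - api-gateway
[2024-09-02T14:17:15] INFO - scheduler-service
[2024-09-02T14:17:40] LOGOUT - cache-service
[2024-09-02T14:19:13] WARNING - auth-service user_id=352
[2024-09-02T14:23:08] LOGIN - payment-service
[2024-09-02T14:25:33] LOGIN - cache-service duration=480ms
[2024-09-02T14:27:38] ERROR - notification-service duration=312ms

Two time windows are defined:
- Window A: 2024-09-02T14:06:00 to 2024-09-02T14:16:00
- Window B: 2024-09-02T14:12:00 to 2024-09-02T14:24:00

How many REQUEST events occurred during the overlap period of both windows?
1

To find overlap events:

1. Window A: 2024-09-02T14:06:00 to 2024-09-02T14:16:00
2. Window B: 2024-09-02T14:12:00 to 2024-09-02T14:24:00
3. Overlap period: 2024-09-02T14:12:00 to 2024-09-02T14:16:00
4. Count REQUEST events in overlap: 1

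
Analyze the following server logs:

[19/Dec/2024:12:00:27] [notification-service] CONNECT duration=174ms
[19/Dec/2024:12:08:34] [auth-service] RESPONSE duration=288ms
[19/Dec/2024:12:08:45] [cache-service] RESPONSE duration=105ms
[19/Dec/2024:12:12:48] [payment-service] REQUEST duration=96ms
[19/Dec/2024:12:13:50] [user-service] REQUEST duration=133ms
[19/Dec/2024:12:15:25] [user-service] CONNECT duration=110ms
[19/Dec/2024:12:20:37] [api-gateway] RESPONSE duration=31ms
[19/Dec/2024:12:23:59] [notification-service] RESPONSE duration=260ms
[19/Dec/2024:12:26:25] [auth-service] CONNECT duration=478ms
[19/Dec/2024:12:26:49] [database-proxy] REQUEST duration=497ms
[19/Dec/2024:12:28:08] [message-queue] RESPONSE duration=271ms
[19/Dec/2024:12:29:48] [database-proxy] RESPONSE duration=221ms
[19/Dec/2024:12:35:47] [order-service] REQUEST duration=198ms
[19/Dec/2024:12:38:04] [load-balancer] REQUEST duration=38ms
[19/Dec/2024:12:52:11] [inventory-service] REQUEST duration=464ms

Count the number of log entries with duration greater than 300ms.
3

To count timeouts:

1. Threshold: 300ms
2. Extract duration from each log entry
3. Count entries where duration > 300
4. Timeout count: 3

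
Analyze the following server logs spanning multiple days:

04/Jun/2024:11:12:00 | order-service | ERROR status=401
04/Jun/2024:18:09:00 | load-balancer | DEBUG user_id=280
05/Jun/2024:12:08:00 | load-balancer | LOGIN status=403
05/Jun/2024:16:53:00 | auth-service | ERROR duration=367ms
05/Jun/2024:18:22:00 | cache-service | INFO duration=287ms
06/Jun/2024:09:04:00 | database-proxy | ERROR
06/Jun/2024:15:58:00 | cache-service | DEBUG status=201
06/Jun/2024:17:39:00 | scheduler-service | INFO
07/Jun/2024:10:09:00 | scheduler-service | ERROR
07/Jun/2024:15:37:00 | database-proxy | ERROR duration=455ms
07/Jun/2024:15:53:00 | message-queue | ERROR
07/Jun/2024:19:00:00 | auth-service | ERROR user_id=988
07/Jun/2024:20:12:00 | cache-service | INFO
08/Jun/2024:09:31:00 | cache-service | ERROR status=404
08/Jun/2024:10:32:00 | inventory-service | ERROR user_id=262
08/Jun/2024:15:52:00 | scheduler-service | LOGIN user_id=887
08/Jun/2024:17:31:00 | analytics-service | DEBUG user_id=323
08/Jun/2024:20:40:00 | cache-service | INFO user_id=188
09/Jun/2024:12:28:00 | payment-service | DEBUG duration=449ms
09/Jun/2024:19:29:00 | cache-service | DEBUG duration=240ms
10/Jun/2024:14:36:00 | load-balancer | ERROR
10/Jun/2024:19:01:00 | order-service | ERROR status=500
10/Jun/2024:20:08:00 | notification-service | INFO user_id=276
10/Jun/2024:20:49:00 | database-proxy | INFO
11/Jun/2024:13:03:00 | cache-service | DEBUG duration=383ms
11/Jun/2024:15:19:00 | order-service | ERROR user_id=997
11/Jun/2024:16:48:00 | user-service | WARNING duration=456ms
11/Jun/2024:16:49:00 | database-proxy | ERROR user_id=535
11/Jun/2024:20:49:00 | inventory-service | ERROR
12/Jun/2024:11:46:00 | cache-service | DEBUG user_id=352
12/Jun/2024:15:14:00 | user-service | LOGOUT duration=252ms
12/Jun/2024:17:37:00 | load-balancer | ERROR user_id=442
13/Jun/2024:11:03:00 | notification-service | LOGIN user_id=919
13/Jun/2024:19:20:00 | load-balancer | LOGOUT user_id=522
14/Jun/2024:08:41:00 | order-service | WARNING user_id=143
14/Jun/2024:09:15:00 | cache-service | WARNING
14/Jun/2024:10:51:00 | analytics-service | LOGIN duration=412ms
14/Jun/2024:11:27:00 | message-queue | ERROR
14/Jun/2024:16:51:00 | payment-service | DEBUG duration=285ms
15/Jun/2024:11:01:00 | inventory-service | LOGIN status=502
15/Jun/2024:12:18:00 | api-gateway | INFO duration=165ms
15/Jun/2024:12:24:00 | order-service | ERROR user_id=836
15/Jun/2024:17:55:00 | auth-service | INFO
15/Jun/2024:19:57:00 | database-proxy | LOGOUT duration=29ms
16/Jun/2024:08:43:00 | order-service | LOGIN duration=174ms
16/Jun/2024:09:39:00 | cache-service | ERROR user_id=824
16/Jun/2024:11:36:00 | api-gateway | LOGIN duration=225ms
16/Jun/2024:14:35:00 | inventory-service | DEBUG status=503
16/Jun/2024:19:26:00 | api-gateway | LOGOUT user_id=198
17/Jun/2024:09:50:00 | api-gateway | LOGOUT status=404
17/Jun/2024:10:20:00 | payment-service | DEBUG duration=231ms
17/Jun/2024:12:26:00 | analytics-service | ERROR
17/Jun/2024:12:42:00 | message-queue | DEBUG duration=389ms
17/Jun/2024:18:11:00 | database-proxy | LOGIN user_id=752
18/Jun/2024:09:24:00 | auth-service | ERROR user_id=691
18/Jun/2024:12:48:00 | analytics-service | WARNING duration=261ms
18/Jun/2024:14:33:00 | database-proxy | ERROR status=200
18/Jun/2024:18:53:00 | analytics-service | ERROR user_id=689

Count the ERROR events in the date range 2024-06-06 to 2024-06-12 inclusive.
13

To filter by date range:

1. Date range: 2024-06-06 through 2024-06-12, both dates inclusive
2. Filter for ERROR events whose date falls in this range
3. Count matching events: 13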